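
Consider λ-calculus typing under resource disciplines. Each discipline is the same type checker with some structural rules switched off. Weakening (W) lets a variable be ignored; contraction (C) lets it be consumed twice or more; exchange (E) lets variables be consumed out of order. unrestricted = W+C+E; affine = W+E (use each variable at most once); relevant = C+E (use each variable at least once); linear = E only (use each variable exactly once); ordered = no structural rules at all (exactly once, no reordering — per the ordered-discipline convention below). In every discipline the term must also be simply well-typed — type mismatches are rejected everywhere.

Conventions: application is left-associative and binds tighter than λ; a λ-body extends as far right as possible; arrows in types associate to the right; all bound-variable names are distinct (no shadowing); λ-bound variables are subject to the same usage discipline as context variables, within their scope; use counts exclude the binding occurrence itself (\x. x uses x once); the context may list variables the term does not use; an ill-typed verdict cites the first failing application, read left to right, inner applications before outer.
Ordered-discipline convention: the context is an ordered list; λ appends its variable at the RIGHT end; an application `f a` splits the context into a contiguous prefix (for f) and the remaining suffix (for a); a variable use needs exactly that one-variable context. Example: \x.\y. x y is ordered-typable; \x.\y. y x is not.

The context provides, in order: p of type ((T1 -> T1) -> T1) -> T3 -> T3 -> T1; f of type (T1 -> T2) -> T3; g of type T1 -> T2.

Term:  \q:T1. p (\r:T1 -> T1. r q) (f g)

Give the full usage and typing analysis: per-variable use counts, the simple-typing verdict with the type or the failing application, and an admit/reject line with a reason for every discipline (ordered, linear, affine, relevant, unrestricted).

use counts: p: 1, f: 1, g: 1, q [bound]: 1, r [bound]: 1
left-to-right use order: p, r, q, f, g
typing: ✓ — T1 -> T3 -> T1
ordered ✗ (no contiguous prefix/suffix split fits p, r, q, f, g)
linear ✓ (single use per variable (p, f, g, q, r))
affine ✓ (no duplicate uses among p, f, g, q, r)
relevant ✓ (every one of p, f, g, q, r appears)
unrestricted ✓ (well-typed at T1 -> T3 -> T1; no restrictions here)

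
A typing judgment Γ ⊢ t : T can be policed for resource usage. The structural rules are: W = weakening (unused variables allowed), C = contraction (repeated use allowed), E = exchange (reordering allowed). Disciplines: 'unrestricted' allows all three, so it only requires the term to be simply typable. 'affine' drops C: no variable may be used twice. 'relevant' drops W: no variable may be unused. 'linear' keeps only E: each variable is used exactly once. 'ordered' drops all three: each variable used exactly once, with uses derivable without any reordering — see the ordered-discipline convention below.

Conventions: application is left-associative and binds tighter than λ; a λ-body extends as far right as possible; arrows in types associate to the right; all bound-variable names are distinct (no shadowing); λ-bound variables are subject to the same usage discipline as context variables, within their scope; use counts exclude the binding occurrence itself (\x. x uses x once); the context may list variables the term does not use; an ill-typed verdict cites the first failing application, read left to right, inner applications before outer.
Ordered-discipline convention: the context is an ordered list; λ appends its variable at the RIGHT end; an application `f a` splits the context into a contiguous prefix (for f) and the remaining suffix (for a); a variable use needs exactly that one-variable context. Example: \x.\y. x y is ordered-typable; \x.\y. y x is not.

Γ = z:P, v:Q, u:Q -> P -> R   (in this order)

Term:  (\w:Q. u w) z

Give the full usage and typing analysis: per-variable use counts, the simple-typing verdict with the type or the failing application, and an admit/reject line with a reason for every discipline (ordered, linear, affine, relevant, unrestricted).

use counts: z ×1; v ×0; u ×1; w (λ-bound) ×1
use order (left to right): u, w, z
typing: ill-typed: argument of type P where Q is required
ordered ✗ (the type mismatch rejects it)
linear ✗ (not simply typable)
affine ✗ (fails simple typing)
relevant ✗ (a type mismatch blocks all five)
unrestricted ✗ (the type mismatch rejects it)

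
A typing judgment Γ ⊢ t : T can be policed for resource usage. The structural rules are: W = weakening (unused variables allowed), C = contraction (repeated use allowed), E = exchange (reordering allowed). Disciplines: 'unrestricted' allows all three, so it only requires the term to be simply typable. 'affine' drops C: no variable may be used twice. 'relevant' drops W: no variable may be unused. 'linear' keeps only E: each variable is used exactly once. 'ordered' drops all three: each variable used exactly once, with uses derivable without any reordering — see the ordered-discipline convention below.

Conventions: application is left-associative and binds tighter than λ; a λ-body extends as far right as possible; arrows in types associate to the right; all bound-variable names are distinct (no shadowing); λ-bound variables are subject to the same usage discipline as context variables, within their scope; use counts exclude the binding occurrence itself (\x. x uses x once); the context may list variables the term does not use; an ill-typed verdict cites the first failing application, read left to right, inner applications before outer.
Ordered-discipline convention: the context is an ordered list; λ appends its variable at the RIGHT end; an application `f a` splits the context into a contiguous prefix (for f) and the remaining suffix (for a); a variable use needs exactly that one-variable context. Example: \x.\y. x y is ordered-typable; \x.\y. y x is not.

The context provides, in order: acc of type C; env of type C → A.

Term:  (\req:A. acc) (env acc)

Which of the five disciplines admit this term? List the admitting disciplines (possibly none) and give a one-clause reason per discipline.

admitting disciplines: unrestricted
use counts: acc ×2, env ×1, req [bound] ×0
order of uses: acc, env, acc
typing: ✓ — C
ordered: ✗, uses contraction: acc ×2; req never used (weakening)
linear: ✗, uses contraction: acc ×2; req never used (weakening)
affine: ✗, uses contraction: acc ×2
relevant: ✗, req never used (weakening)
unrestricted: ✓, simply typable at C; W, C, E all held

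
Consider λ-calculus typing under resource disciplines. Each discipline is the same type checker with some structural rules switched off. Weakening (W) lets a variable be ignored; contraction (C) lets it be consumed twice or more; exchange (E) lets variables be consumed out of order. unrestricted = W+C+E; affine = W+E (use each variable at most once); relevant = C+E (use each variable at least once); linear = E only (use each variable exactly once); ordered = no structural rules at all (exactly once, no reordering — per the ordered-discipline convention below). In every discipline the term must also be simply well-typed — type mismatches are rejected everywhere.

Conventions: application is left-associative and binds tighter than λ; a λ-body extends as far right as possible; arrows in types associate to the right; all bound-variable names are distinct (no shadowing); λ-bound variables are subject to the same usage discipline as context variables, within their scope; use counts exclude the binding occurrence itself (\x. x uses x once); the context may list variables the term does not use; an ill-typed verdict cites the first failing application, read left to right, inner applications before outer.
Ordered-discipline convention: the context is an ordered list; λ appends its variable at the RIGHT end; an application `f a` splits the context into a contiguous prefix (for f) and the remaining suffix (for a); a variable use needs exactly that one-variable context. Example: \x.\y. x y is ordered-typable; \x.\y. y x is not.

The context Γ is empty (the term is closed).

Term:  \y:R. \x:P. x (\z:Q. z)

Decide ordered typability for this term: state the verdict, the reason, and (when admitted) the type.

no — a type mismatch blocks all five
usage: y (λ-bound)=0, x (λ-bound)=1, z (λ-bound)=1
left-to-right use order: x, z
typing: ill-typed: non-function type P applied to an argument
per-discipline verdicts: ordered ✗ · linear ✗ · affine ✗ · relevant ✗ · unrestricted ✗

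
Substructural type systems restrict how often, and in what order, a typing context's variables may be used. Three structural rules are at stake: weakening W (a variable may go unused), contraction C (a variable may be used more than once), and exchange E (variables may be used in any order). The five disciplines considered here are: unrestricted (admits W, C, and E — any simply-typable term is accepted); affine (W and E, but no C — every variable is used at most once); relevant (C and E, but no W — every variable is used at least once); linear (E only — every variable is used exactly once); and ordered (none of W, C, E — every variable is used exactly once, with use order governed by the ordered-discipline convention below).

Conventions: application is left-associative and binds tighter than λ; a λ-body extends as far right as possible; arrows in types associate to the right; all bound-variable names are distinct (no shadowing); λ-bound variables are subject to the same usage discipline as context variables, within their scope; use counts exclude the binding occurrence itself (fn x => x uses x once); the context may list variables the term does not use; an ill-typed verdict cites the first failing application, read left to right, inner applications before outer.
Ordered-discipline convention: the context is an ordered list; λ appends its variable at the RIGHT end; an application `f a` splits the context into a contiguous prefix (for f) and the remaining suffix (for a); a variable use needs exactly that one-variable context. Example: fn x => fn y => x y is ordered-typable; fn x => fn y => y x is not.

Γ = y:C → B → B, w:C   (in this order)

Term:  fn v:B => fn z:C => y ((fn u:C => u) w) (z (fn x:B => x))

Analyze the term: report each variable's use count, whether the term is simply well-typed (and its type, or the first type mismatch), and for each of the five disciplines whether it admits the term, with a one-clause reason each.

use counts: y: 1, w: 1, v [bound]: 0, z [bound]: 1, u [bound]: 1, x [bound]: 1
left-to-right use order: y, u, w, z, x
typing: ill-typed: non-arrow in function slot: C
ordered: ✗, not simply typable
linear: ✗, fails simple typing
affine: ✗, a type mismatch blocks all five
relevant: ✗, the type mismatch rejects it
unrestricted: ✗, not simply typable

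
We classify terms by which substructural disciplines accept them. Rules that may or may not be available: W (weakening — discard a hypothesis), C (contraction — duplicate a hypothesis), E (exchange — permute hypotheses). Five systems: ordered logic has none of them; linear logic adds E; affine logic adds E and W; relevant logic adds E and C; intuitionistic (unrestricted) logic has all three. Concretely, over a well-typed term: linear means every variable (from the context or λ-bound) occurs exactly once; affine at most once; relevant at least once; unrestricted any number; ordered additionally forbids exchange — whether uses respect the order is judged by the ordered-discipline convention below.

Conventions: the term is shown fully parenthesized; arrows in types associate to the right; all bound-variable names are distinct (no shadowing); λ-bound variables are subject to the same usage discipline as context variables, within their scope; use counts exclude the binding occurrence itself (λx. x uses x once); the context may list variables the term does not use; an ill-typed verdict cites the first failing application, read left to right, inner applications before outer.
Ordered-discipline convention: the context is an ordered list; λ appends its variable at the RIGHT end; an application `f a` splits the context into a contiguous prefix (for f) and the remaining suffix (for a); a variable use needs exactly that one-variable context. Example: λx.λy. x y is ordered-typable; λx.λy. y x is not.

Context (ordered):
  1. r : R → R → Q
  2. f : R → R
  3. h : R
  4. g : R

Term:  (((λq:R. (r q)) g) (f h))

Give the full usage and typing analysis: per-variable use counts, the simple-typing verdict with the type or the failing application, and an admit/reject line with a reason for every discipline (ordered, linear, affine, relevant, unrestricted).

usage: r ×1; f ×1; h ×1; g ×1; q (bound) ×1
uses in reading order: r, q, g, f, h
typing: well-typed at Q
ordered: ✗ — use order r, q, g, f, h needs exchange
linear: ✓ — exactly-once usage across r, f, h, g, q
affine: ✓ — no duplicate uses among r, f, h, g, q
relevant: ✓ — none of r, f, h, g, q goes unused
unrestricted: ✓ — well-typed at Q; no restrictions here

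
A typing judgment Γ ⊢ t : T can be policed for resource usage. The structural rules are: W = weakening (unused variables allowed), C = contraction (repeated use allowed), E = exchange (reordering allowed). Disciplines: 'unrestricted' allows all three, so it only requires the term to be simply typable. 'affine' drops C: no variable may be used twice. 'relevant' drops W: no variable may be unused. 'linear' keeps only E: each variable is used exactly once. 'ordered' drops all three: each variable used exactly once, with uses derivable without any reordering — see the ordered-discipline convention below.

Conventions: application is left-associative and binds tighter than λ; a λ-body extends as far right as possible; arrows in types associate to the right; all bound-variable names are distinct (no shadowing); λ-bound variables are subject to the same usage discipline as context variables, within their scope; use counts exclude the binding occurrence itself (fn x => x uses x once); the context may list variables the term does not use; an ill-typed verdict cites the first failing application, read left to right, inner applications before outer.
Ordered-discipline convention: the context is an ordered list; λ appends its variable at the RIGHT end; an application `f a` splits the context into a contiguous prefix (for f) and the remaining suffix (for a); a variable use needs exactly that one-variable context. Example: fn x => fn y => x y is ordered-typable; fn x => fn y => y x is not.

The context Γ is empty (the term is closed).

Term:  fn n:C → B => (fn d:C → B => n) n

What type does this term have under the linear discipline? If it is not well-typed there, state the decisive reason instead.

not well-typed under linear — n ×2 used more than once (contraction); needs weakening: d unused
counts: n (λ-bound): 2, d (λ-bound): 0
left-to-right use order: n, n
typing: ✓ — (C → B) → C → B
per-discipline verdicts: ordered ✗ | linear ✗ | affine ✗ | relevant ✗ | unrestricted ✓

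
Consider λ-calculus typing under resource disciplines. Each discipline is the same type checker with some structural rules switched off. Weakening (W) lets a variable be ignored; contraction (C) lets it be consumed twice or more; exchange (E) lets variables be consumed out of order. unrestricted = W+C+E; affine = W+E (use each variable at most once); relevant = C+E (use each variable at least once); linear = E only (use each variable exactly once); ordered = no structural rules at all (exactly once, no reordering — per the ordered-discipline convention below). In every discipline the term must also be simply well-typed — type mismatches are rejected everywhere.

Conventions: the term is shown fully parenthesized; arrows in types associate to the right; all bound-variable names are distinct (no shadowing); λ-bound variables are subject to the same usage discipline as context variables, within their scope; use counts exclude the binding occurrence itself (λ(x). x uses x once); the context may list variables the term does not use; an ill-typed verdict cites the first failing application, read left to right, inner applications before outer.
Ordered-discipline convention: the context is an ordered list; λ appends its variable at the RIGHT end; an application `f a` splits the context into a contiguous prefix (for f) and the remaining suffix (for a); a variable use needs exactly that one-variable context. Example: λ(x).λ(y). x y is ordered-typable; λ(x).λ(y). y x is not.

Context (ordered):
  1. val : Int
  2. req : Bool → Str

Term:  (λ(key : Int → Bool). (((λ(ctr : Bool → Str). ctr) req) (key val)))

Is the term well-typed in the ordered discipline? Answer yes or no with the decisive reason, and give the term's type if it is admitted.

no — no ordered split (uses run ctr, req, key, val)
use counts: val ×1; req ×1; key (bound) ×1; ctr (bound) ×1
order of uses: ctr, req, key, val
typing: the term checks, with type (Int → Bool) → Str
all disciplines: ordered ✗ | linear ✓ | affine ✓ | relevant ✓ | unrestricted ✓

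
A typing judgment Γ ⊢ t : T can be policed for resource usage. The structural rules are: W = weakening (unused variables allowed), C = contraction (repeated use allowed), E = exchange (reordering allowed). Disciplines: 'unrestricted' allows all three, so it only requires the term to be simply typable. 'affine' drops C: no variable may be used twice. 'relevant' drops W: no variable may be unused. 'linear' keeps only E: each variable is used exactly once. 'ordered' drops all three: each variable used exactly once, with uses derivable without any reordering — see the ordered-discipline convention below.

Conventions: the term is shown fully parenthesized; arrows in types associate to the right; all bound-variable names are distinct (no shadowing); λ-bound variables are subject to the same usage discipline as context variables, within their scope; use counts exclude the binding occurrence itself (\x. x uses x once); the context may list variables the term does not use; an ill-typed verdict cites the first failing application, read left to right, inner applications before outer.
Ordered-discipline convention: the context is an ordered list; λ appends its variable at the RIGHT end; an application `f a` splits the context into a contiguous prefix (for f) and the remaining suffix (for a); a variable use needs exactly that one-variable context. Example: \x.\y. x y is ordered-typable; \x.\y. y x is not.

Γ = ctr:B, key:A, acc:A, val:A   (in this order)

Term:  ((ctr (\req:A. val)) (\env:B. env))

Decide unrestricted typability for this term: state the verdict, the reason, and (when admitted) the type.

no — fails simple typing
usage: ctr ×1, key ×0, acc ×0, val ×1, req [bound] ×0, env [bound] ×1
uses in reading order: ctr, val, env
typing: ill-typed: non-arrow in function slot: B
across the five disciplines: ordered ✗; linear ✗; affine ✗; relevant ✗; unrestricted ✗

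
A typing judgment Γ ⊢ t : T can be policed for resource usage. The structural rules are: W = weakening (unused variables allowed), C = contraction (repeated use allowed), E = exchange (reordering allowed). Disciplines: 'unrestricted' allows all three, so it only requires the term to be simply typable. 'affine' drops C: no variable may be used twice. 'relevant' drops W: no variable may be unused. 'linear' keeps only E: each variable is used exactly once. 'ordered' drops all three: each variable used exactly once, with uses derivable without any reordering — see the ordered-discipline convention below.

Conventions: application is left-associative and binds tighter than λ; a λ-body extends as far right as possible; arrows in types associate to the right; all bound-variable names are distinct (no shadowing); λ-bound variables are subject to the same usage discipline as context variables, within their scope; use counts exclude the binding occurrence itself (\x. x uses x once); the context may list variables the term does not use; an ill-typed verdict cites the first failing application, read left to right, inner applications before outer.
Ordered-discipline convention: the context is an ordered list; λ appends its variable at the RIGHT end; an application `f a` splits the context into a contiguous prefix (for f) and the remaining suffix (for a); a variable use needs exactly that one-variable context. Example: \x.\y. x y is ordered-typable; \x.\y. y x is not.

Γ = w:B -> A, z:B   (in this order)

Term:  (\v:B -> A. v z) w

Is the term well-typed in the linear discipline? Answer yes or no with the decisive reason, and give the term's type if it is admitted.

yes — w, z, v: one use apiece; term : A
variable uses: w ×1; z ×1; v [bound] ×1
left-to-right use order: v, z, w
typing: well-typed — term : A
per-discipline verdicts: ordered ✗ · linear ✓ · affine ✓ · relevant ✓ · unrestricted ✓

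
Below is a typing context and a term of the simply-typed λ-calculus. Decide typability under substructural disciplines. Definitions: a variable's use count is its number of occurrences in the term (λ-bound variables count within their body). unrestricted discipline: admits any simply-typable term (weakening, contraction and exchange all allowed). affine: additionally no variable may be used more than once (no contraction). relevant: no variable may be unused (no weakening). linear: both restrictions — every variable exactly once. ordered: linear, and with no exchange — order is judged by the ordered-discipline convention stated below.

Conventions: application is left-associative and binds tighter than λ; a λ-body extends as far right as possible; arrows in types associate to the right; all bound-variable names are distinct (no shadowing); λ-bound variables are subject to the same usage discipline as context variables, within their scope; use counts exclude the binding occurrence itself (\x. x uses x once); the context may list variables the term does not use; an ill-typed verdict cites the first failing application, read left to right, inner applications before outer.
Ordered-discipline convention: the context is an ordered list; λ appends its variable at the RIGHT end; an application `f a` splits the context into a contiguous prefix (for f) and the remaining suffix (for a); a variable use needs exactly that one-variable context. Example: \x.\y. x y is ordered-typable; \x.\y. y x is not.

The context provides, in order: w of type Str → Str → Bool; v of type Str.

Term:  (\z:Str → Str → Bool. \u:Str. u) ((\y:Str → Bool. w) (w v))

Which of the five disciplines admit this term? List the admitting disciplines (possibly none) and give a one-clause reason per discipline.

admitting disciplines: unrestricted
use counts: w=2; v=1; z [bound]=0; u [bound]=1; y [bound]=0
order of uses: u, w, w, v
typing: well-typed — term : Str → Str
ordered: ✗ — repeated use of w ×2; needs weakening: z, y unused
linear: ✗ — repeated use of w ×2; needs weakening: z, y unused
affine: ✗ — repeated use of w ×2
relevant: ✗ — needs weakening: z, y unused
unrestricted: ✓ — type-checks (Str → Str) and nothing is barred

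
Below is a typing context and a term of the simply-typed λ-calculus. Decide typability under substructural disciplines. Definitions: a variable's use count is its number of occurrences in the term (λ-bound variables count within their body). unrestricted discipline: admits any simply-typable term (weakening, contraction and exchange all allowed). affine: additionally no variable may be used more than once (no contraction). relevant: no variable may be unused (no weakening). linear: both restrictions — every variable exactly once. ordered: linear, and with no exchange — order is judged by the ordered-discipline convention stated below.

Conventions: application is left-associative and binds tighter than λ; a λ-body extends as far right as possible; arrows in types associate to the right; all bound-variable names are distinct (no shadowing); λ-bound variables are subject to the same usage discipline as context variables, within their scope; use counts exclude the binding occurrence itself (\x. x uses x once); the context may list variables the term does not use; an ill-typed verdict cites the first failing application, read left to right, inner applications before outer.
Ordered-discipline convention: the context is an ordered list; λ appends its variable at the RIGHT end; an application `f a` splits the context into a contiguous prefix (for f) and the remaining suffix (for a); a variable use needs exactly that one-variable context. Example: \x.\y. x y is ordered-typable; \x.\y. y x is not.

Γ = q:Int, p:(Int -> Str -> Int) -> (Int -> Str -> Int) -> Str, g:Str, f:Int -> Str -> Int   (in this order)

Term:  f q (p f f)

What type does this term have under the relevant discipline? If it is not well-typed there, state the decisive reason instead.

not well-typed under relevant — g left unused
counts: q: 1, p: 1, g: 0, f: 3
left-to-right use order: f, q, p, f, f
typing: the term checks, with type Int
per-discipline verdicts: ordered ✗ | linear ✗ | affine ✗ | relevant ✗ | unrestricted ✓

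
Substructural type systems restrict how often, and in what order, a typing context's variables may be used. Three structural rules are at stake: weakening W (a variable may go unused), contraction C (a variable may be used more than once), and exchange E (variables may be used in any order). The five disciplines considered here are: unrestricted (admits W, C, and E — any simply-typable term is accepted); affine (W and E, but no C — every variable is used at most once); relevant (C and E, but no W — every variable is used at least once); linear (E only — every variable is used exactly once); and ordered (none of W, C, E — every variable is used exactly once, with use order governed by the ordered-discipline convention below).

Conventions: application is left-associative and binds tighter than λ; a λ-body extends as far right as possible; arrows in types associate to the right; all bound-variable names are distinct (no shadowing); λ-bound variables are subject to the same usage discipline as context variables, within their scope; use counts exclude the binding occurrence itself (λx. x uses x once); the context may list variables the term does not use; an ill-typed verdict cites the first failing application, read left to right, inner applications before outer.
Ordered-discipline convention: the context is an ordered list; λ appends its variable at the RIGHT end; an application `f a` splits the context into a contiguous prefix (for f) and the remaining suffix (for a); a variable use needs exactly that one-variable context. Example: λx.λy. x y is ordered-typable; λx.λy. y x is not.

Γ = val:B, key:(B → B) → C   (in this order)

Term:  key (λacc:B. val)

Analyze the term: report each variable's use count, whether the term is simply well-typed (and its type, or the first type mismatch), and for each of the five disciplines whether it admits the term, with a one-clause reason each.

counts: val: 1×; key: 1×; acc (λ-bound): 0×
use order (left to right): key, val
typing: well-typed at C
ordered: ✗ — acc never used (weakening)
linear: ✗ — acc never used (weakening)
affine: ✓ — none of val, key, acc used more than once
relevant: ✗ — acc never used (weakening)
unrestricted: ✓ — typability at C is all that's needed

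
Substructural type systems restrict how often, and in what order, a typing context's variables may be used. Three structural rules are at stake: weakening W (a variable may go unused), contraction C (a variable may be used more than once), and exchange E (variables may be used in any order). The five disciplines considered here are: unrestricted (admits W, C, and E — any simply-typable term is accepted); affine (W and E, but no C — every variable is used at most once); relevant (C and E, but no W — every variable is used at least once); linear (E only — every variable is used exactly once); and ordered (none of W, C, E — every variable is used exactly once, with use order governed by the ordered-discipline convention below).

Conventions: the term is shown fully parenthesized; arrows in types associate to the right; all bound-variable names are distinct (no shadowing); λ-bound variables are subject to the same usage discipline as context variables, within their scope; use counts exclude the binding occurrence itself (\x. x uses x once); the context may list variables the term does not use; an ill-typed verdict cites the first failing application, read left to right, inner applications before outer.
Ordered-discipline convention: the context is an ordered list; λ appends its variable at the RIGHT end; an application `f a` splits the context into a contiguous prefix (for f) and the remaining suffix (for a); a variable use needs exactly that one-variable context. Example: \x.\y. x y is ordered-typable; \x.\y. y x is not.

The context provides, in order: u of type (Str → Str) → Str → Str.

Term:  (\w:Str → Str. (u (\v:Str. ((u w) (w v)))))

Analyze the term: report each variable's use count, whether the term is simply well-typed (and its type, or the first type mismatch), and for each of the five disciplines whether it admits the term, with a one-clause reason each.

counts: u=2; w (bound)=2; v (bound)=1
order of uses: u, u, w, w, v
typing: the term checks, with type (Str → Str) → Str → Str
ordered: ✗ — repeated use of u ×2, w ×2
linear: ✗ — repeated use of u ×2, w ×2
affine: ✗ — repeated use of u ×2, w ×2
relevant: ✓ — none of u, w, v goes unused
unrestricted: ✓ — type-checks ((Str → Str) → Str → Str) and nothing is barred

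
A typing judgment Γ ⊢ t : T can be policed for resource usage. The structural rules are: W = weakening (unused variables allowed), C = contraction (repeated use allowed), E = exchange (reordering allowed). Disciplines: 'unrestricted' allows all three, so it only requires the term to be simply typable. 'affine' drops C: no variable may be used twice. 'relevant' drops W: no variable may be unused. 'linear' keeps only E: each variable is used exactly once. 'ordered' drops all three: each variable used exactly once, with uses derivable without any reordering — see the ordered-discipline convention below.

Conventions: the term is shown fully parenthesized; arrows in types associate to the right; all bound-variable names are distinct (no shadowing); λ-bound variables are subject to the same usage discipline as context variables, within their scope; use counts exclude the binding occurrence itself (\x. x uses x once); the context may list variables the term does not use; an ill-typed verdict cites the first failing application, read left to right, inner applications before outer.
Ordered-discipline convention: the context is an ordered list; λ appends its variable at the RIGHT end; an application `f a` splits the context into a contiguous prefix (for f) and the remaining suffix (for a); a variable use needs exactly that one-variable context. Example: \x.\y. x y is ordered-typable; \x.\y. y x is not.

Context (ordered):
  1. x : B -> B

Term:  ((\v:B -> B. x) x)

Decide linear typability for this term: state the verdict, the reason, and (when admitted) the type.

no — repeated use of x ×2; unused: v — weakening required
counts: x: 2×; v (λ-bound): 0×
order of uses: x, x
typing: well-typed — term : B -> B
all disciplines: ordered ✗ · linear ✗ · affine ✗ · relevant ✗ · unrestricted ✓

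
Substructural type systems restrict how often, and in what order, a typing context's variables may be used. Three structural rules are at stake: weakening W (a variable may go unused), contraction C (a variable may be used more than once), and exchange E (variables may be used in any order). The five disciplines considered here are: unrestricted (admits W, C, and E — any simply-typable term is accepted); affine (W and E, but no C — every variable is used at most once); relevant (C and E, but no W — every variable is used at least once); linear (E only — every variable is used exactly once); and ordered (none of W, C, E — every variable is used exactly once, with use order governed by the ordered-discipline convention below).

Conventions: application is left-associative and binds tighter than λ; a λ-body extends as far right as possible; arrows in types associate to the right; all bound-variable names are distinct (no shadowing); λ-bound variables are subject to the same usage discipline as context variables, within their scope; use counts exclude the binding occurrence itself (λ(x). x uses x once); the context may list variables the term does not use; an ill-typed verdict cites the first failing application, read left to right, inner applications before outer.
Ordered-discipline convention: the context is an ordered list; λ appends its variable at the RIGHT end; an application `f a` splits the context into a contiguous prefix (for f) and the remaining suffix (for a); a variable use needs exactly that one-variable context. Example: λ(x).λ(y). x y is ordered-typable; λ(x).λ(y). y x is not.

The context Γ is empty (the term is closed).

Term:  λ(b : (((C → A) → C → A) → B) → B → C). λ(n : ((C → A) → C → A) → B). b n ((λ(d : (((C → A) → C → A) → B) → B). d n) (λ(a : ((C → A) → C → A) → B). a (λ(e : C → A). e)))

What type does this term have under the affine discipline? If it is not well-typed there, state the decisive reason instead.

not well-typed under affine — repeated use of n ×2
use counts: b (bound) ×1; n (bound) ×2; d (bound) ×1; a (bound) ×1; e (bound) ×1
order of uses: b, n, d, n, a, e
typing: well-typed at ((((C → A) → C → A) → B) → B → C) → (((C → A) → C → A) → B) → C
all disciplines: ordered ✗ | linear ✗ | affine ✗ | relevant ✓ | unrestricted ✓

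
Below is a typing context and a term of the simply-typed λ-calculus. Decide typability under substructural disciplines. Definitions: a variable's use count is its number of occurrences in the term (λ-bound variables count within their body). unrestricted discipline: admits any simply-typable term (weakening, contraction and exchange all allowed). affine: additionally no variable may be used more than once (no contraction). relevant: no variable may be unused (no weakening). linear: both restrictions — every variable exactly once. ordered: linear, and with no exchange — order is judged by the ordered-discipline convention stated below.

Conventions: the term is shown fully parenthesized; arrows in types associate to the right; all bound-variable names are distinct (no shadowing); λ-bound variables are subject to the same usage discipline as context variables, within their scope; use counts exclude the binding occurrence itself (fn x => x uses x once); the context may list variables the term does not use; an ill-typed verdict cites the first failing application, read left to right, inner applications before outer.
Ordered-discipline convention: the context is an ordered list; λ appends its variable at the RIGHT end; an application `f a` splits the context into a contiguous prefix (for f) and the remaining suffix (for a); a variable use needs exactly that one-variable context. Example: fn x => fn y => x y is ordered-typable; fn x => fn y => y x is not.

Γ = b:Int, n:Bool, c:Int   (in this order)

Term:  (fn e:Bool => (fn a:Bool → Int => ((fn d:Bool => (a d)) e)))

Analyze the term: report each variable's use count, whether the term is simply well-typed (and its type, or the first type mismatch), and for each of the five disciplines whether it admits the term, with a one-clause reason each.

use counts: b=0, n=0, c=0, e (λ-bound)=1, a (λ-bound)=1, d (λ-bound)=1
left-to-right use order: a, d, e
typing: ✓ — Bool → (Bool → Int) → Int
ordered ✗ (unused: b, n, c — weakening required)
linear ✗ (unused: b, n, c — weakening required)
affine ✓ (b, n, c, e, a, d: no repeats, contraction unneeded)
relevant ✗ (unused: b, n, c — weakening required)
unrestricted ✓ (typability at Bool → (Bool → Int) → Int is all that's needed)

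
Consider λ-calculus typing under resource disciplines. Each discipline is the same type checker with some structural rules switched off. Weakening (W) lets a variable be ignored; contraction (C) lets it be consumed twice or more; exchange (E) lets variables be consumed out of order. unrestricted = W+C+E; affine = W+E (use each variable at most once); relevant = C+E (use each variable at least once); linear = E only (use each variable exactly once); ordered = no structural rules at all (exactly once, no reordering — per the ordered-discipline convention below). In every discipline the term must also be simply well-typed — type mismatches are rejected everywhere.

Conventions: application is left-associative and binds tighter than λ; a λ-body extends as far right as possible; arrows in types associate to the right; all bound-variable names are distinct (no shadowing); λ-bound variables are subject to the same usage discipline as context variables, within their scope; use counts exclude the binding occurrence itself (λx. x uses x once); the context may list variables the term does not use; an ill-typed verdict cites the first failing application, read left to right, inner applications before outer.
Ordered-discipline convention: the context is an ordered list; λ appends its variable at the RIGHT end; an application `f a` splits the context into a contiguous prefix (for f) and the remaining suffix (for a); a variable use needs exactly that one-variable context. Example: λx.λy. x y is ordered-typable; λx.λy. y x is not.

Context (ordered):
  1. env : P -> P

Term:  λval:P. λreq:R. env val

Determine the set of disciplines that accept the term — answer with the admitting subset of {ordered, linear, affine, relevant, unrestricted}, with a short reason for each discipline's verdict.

admitting disciplines: affine, unrestricted
usage: env ×1, val (λ-bound) ×1, req (λ-bound) ×0
uses in reading order: env, val
typing: the term checks, with type P -> R -> P
ordered: ✗, unused: req — weakening required
linear: ✗, unused: req — weakening required
affine: ✓, no duplicate uses among env, val, req
relevant: ✗, unused: req — weakening required
unrestricted: ✓, typability at P -> R -> P is all that's needed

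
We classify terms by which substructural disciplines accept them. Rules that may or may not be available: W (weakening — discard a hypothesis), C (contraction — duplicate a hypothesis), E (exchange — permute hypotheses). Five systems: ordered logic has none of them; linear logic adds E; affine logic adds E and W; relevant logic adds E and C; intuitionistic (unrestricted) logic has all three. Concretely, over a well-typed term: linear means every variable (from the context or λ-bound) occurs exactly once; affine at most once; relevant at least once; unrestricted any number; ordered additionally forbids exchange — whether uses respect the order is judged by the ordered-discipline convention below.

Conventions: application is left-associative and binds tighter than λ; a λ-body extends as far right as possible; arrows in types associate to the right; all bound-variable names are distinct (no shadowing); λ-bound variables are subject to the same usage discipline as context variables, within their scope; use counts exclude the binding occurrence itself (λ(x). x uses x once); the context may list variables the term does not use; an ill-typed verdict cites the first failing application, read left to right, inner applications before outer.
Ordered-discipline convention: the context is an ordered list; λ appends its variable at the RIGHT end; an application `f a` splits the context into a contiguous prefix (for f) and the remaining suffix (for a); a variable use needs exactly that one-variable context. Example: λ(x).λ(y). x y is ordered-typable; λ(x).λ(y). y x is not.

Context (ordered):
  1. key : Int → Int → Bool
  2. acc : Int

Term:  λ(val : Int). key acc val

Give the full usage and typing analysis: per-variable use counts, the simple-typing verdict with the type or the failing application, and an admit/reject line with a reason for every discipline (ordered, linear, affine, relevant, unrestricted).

usage: key: 1; acc: 1; val (λ-bound): 1
uses in reading order: key, acc, val
typing: ✓ — Int → Bool
ordered: ✓ — one use each (key, acc, val); ordered split holds
linear: ✓ — single use per variable (key, acc, val)
affine: ✓ — none of key, acc, val used more than once
relevant: ✓ — at least one use each (key, acc, val)
unrestricted: ✓ — simply typable at Int → Bool; W, C, E all held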